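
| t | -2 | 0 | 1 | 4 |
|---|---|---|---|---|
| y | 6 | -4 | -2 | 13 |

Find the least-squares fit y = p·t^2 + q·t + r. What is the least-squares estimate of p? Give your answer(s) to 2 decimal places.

p = 1.38

Entries of XᵀX: Σt^2·t^2 = 273, Σt^2·t = 57, Σt^2 = 21, Σt·t = 21, Σt = 3, Σ1 = 4.
Right-hand side: Σt^2·y = 230, Σt·y = 38, Σy = 13.
Inverting the 3×3 Gram matrix, [p, q, r]ᵀ = [83/60, -461/300, -143/50]ᵀ.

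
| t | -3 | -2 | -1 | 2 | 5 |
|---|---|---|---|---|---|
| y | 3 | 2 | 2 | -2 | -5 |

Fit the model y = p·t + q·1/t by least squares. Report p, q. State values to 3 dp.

p = -0.927, q = -0.826

Normal-equation sums: Σt·t = 43, Σt·1/t = 5, Σ1/t·1/t = 743/450.
Right-hand side: Σt·y = -44, Σ1/t·y = -6.
MᵀM·[p, q]ᵀ = Mᵀy becomes [[43, 5]; [5, 743/450]]·[p, q]ᵀ = [-44, -6]ᵀ.
Δ = 43·(743/450) − 5² = 20699/450.
p = ((-44)·(743/450) − 5·(-6))/(20699/450) = -19192/20699; q = (43·(-6) − 5·(-44))/(20699/450) = -17100/20699.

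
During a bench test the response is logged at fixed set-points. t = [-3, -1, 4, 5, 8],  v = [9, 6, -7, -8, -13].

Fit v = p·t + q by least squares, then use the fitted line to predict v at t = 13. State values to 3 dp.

The normal system XᵀX·[p, q]ᵀ = Xᵀv is [[115, 13]; [13, 5]]·[p, q]ᵀ = [-205, -13]ᵀ.
Determinant 115·5 − 13² = 406.
p = ((-205)·5 − 13·(-13))/406 = -428/203; q = (115·(-13) − 13·(-205))/406 = 585/203.
At t = 13: v̂ = (-428/203)·(13) + (585/203)·(1) = -4979/203.

v̂ = -24.527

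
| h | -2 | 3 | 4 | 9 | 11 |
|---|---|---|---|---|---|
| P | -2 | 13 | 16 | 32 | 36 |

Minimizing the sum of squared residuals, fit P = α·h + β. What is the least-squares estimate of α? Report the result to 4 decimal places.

Sums needed: Σh·h = 231, Σh = 25, Σ1 = 5.
And Σh·P = 791, ΣP = 95.
Δ = 231·5 − 25² = 530.
α = (791·5 − 25·95)/530 = 158/53; β = (231·95 − 25·791)/530 = 217/53.

α = 2.9811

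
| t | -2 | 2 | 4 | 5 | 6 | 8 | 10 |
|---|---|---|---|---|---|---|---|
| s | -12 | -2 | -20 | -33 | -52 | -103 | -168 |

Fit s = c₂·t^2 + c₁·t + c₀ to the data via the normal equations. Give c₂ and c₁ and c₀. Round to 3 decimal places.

Setting ∂/∂c₂ … = 0 gives: 16305·c₂ + 1917·c₁ + 249·c₀ = -26465;  1917·c₂ + 249·c₁ + 33·c₀ = -3041;  249·c₂ + 33·c₁ + 7·c₀ = -390.
Inverting the 3×3 Gram matrix, [c₂, c₁, c₀]ᵀ = [-165019/83748, 234743/83748, 1159/997]ᵀ.

c₂ = -1.970, c₁ = 2.803, c₀ = 1.162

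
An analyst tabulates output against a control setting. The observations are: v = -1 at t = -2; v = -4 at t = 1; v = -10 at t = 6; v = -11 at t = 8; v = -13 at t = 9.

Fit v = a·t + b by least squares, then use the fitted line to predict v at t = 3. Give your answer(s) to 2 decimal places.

v̂ = -6.30

The normal equations are: 186·a + 22·b = -267;  22·a + 5·b = -39.
(Σt·t = 186, Σt = 22, Σ1 = 5, Σt·v = -267, Σv = -39.)
Eliminating b: 5·(row 1) − 22·(row 2) gives 446·a = 5·(-267) − 22·(-39) = -477, so a = -477/446.
Then b = ((-39) − 22·(-477/446))/5 = -690/223.
At t = 3: v̂ = (-477/446)·(3) + (-690/223)·(1) = -2811/446.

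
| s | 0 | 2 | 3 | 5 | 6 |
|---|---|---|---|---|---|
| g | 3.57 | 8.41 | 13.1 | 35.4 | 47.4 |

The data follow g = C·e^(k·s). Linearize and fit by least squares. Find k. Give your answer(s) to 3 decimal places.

k = 0.442

Let Y = ln g. Fitting Y = k·s + ln C by least squares:
AᵀA = [[74.0000, 16.0000]; [16.0000, 5]], rhs = [52.9620, 13.3999]ᵀ  (here Σs = 16.0000, Σ(s)² = 74.0000, Σln g = 13.3999, Σs·ln g = 52.9620).
Δ = 74.0000·5 − (16.0000)² = 114.0000; k = (52.9620·5 − 16.0000·13.3999)/114.0000 = 0.44220, ln C = (74.0000·13.3999 − 16.0000·52.9620)/114.0000 = 1.26494.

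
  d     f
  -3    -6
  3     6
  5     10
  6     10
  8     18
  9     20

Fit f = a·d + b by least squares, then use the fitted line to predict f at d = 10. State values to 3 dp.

From the data, Σd·d = 224, Σd = 28, Σ1 = 6.
And Σd·f = 470, Σf = 58.
AᵀA·[a, b]ᵀ = Aᵀf becomes [[224, 28]; [28, 6]]·[a, b]ᵀ = [470, 58]ᵀ.
Determinant 224·6 − 28² = 560.
a = (470·6 − 28·58)/560 = 299/140; b = (224·58 − 28·470)/560 = -3/10.
At d = 10: f̂ = (299/140)·(10) + (-3/10)·(1) = 737/35.

f̂ = 21.057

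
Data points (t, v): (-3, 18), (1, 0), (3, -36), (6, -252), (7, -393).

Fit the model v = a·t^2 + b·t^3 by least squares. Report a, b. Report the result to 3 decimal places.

With design matrix X, XᵀX = [[3860, 24584]; [24584, 165764]] and Xᵀv = [-28491, -190689]ᵀ.
Eliminating b: 165764·(row 1) − 24584·(row 2) gives 35475984·a = 165764·(-28491) − 24584·(-190689) = -34883748, so a = -968993/985444.
Then b = ((-190689) − 24584·(-968993/985444))/165764 = -989911/985444.

a = -0.983, b = -1.005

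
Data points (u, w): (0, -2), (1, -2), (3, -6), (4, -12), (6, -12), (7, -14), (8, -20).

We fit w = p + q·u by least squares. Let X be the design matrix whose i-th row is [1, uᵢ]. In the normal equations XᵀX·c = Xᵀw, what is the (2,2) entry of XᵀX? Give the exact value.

Row 2 ↔ basis u, column 2 ↔ basis u, so (XᵀX)_{2,2} = Σᵢ (u)·(u) = (0)·(0) + (1)·(1) + (3)·(3) + (4)·(4) + (6)·(6) + (7)·(7) + (8)·(8) = 175.

175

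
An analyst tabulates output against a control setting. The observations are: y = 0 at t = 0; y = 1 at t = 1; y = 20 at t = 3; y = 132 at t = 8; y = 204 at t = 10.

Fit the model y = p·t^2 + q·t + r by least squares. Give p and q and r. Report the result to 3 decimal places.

Sums needed: Σt^2·t^2 = 14178, Σt^2·t = 1540, Σt^2 = 174, Σt·t = 174, Σt = 22, Σ1 = 5.
And Σt^2·y = 29029, Σt·y = 3157, Σy = 357.
XᵀX·[p, q, r]ᵀ = Xᵀy becomes [[14178, 1540, 174]; [1540, 174, 22]; [174, 22, 5]]·[p, q, r]ᵀ = [29029, 3157, 357]ᵀ.
Solving the 3×3 system (Gaussian elimination) gives p = 133959/68462, q = 62909/68462, r = -25193/34231.

p = 1.957, q = 0.919, r = -0.736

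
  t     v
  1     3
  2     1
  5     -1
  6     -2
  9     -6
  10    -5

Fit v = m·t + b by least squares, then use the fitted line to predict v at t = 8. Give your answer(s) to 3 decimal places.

Setting ∂/∂m … = 0 gives: 247·m + 33·b = -116;  33·m + 6·b = -10.
(Σt·t = 247, Σt = 33, Σ1 = 6, Σt·v = -116, Σv = -10.)
det = 247·6 − 33² = 393.
m = ((-116)·6 − 33·(-10))/393 = -122/131; b = (247·(-10) − 33·(-116))/393 = 1358/393.
At t = 8: v̂ = (-122/131)·(8) + (1358/393)·(1) = -1570/393.

v̂ = -3.995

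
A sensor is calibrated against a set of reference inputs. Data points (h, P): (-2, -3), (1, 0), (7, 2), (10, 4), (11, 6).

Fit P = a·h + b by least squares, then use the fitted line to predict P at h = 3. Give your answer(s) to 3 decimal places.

P̂ = 0.362

Sums needed: Σh·h = 275, Σh = 27, Σ1 = 5.
Moment sums: Σh·P = 126, ΣP = 9.
XᵀX·[a, b]ᵀ = XᵀP becomes [[275, 27]; [27, 5]]·[a, b]ᵀ = [126, 9]ᵀ.
det = 275·5 − 27² = 646.
a = (126·5 − 27·9)/646 = 387/646; b = (275·9 − 27·126)/646 = -927/646.
At h = 3: P̂ = (387/646)·(3) + (-927/646)·(1) = 117/323.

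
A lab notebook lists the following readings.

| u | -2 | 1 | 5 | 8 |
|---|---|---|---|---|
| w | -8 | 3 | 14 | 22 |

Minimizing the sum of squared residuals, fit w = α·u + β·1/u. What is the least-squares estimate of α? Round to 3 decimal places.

MᵀM·[α, β]ᵀ = Mᵀw reads: 94·α + 4·β = 265;  4·α + (2089/1600)·β = 251/20.
(Σu·u = 94, Σu·1/u = 4, Σ1/u·1/u = 2089/1600, Σu·w = 265, Σ1/u·w = 251/20.)
det = 94·(2089/1600) − 4² = 85383/800.
α = (265·(2089/1600) − 4·(251/20))/(85383/800) = 52585/18974; β = (94·(251/20) − 4·265)/(85383/800) = 10640/9487.

α = 2.771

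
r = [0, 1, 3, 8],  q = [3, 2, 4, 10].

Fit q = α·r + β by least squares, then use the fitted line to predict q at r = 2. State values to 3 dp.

Setting ∂/∂α … = 0 gives: 74·α + 12·β = 94;  12·α + 4·β = 19.
Eliminating β: 4·(row 1) − 12·(row 2) gives 152·α = 4·94 − 12·19 = 148, so α = 37/38.
Then β = (19 − 12·(37/38))/4 = 139/76.
At r = 2: q̂ = (37/38)·(2) + (139/76)·(1) = 287/76.

q̂ = 3.776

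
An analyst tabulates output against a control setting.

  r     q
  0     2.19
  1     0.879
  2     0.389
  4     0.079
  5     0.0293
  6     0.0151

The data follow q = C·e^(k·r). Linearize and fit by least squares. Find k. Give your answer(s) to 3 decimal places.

Let Y = ln q. Fitting Y = k·r + ln C by least squares:
AᵀA = [[82.0000, 18.0000]; [18.0000, 6]], rhs = [-54.9798, -10.5508]ᵀ  (here Σr = 18.0000, Σ(r)² = 82.0000, Σln q = -10.5508, Σr·ln q = -54.9798).
Solving (det = 168.0000): k = -0.83312, ln C = 0.74090.

k = -0.833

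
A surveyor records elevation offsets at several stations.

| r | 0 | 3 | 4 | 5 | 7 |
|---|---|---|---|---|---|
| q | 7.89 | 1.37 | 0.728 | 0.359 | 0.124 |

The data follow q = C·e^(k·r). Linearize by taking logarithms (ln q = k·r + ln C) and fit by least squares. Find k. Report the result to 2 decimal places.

k = -0.60

Taking logs, ln q = k·r + ln C, so regress ln q on r.
Sums: Σr = 19.0000, Σ(r)² = 99.0000, Σln q = -1.0490, Σr·ln q = -20.0599.
Normal system: [[99.0000, 19.0000]; [19.0000, 5]]·[k, ln C]ᵀ = [-20.0599, -1.0490]ᵀ.
Slope k = (n·Σr·ln q − Σr·Σln q)/(n·Σ(r)² − (Σr)²) = (5·-20.0599 − 19.0000·-1.0490)/134.0000 = -0.59977; ln C = (Σln q − k·Σr)/n = 2.06934.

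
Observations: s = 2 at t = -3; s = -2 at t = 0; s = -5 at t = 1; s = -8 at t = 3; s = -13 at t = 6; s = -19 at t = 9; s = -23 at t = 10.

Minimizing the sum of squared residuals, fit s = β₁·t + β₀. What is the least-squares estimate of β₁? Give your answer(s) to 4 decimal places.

β₁ = -1.8750

Normal-equation sums: Σt·t = 236, Σt = 26, Σ1 = 7.
Moment sums: Σt·s = -514, Σs = -68.
So XᵀX·[β₁, β₀]ᵀ = Xᵀs: [[236, 26]; [26, 7]]·[β₁, β₀]ᵀ = [-514, -68]ᵀ.
Determinant 236·7 − 26² = 976.
β₁ = ((-514)·7 − 26·(-68))/976 = -15/8; β₀ = (236·(-68) − 26·(-514))/976 = -11/4.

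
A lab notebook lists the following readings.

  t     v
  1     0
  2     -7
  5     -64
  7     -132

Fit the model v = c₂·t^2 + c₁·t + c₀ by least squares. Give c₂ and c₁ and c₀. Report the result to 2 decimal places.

Forming MᵀM = [[3043, 477, 79]; [477, 79, 15]; [79, 15, 4]] and Mᵀv = [-8096, -1258, -203]ᵀ gives MᵀM·[c₂, c₁, c₀]ᵀ = Mᵀv.
Inverting the 3×3 Gram matrix, [c₂, c₁, c₀]ᵀ = [-3, 2, 1]ᵀ.

c₂ = -3.00, c₁ = 2.00, c₀ = 1.00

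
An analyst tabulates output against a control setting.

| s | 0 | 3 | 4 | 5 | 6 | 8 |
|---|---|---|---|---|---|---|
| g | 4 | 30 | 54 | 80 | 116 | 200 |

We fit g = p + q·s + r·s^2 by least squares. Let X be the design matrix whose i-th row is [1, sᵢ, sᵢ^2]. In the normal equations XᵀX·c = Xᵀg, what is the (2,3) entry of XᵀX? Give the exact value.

944

Row 2 ↔ basis s, column 3 ↔ basis s^2, so (XᵀX)_{2,3} = Σᵢ (s)·(s^2) = (0)·(0) + (3)·(9) + (4)·(16) + (5)·(25) + (6)·(36) + (8)·(64) = 944.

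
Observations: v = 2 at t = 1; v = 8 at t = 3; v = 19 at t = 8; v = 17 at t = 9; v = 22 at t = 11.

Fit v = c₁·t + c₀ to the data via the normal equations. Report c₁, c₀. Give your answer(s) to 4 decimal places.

c₁ = 1.9354, c₀ = 1.2135

From the data, Σt·t = 276, Σt = 32, Σ1 = 5.
And Σt·v = 573, Σv = 68.
det = 276·5 − 32² = 356.
c₁ = (573·5 − 32·68)/356 = 689/356; c₀ = (276·68 − 32·573)/356 = 108/89.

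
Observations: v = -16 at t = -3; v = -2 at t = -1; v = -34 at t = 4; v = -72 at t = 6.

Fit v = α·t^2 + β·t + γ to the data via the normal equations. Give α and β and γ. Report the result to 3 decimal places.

Normal-equation sums: Σt^2·t^2 = 1634, Σt^2·t = 252, Σt^2 = 62, Σt·t = 62, Σt = 6, Σ1 = 4.
And Σt^2·v = -3282, Σt·v = -518, Σv = -124.
So AᵀA·[α, β, γ]ᵀ = Aᵀv: [[1634, 252, 62]; [252, 62, 6]; [62, 6, 4]]·[α, β, γ]ᵀ = [-3282, -518, -124]ᵀ.
Inverting the 3×3 Gram matrix, [α, β, γ]ᵀ = [-13/7, -257/371, -436/371]ᵀ.

α = -1.857, β = -0.693, γ = -1.175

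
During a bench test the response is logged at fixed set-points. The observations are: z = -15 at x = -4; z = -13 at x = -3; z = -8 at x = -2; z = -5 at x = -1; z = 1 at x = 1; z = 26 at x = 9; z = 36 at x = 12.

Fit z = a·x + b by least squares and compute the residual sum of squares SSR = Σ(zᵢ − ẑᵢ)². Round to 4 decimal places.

SSR = 2.1462

Entries of AᵀA: Σx·x = 256, Σx = 12, Σ1 = 7.
Moment sums: Σx·z = 787, Σz = 22.
So AᵀA·[a, b]ᵀ = Aᵀz: [[256, 12]; [12, 7]]·[a, b]ᵀ = [787, 22]ᵀ.
Determinant 256·7 − 12² = 1648.
a = (787·7 − 12·22)/1648 = 5245/1648; b = (256·22 − 12·787)/1648 = -953/412.
Residuals: 9/206, -1877/1648, 559/824, 817/1648, 215/1648, -545/1648, 25/206; SSR = 3537/1648.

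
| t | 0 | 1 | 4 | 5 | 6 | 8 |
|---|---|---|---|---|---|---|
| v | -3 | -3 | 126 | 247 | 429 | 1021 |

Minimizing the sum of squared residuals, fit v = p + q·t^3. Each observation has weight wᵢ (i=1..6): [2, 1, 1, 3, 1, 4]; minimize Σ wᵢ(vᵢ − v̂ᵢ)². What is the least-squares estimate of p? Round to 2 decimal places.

p = -3.20

Normal-equation sums: Σwᵢ·1 = 12, Σwᵢ·t^3 = 2704, Σwᵢ·t^3·t^3 = 1146204.
For MᵀWv: Σwᵢ·v = 5371, Σwᵢ·t^3·v = 2284358.
Eliminating q: 1146204·(row 1) − 2704·(row 2) gives 6442832·p = 1146204·5371 − 2704·2284358 = -20642348, so p = -5160587/1610708.
Then q = (2284358 − 2704·(-5160587/1610708))/1146204 = 1611139/805354.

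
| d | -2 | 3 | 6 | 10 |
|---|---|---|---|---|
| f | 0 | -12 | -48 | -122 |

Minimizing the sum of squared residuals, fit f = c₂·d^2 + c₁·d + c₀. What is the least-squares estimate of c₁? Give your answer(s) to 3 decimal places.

c₁ = -1.567

Normal-equation sums: Σd^2·d^2 = 11393, Σd^2·d = 1235, Σd^2 = 149, Σd·d = 149, Σd = 17, Σ1 = 4.
Moment sums: Σd^2·f = -14036, Σd·f = -1544, Σf = -182.
Inverting the 3×3 Gram matrix, [c₂, c₁, c₀]ᵀ = [-3887/3597, -5635/3597, 1692/1199]ᵀ.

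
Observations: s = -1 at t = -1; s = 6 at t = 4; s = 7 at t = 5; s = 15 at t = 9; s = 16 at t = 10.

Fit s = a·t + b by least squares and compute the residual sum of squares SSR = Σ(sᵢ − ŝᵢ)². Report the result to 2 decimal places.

With design matrix X, XᵀX = [[223, 27]; [27, 5]] and Xᵀs = [355, 43]ᵀ.
det = 223·5 − 27² = 386.
a = (355·5 − 27·43)/386 = 307/193; b = (223·43 − 27·355)/386 = 2/193.
Residuals: 112/193, -72/193, -186/193, 130/193, 16/193; SSR = 360/193.

SSR = 1.87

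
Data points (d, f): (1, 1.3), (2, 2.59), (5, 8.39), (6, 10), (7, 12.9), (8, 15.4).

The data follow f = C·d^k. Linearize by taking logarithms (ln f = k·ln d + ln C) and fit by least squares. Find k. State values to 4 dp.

k = 1.1965

Linearized form: ln f = k·ln d + ln C. From the 6 transformed points,
Σln d = 8.1197, Σ(ln d)² = 14.3918, Σln f = 10.9352, Σln d·ln f = 18.8707.
Equations: 14.3918·k + 8.1197·ln C = 18.8707;  8.1197·k + 6·ln C = 10.9352.
Slope k = (n·Σln d·ln f − Σln d·Σln f)/(n·Σ(ln d)² − (Σln d)²) = (6·18.8707 − 8.1197·10.9352)/20.4213 = 1.19648; ln C = (Σln f − k·Σln d)/n = 0.20336.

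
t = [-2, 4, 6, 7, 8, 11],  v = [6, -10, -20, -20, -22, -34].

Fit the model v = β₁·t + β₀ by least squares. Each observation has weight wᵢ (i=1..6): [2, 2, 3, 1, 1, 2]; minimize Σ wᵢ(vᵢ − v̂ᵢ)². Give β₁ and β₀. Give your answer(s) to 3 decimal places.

MᵀWM·[β₁, β₀]ᵀ = MᵀWv reads: 503·β₁ + 59·β₀ = -1528;  59·β₁ + 11·β₀ = -178.
(Σwᵢ·t·t = 503, Σwᵢ·t = 59, Σwᵢ·1 = 11, Σwᵢ·t·v = -1528, Σwᵢ·v = -178.)
det = 503·11 − 59² = 2052.
β₁ = ((-1528)·11 − 59·(-178))/2052 = -1051/342; β₀ = (503·(-178) − 59·(-1528))/2052 = 103/342.

β₁ = -3.073, β₀ = 0.301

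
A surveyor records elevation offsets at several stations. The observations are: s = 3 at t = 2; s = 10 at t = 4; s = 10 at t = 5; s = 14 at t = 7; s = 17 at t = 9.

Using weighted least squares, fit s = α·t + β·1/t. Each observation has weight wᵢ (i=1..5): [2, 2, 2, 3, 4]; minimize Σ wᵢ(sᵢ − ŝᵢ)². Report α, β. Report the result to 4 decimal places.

α = 1.9522, β = 0.2172

Sums needed: Σwᵢ·t·t = 561, Σwᵢ·t·1/t = 13, Σwᵢ·1/t·1/t = 647429/793800.
For AᵀWs: Σwᵢ·t·s = 1098, Σwᵢ·1/t·s = 230/9.
det = 561·(647429/793800) − 13² = 76351823/264600.
α = (1098·(647429/793800) − 13·(230/9))/(76351823/264600) = 149053014/76351823; β = (561·(230/9) − 13·1098)/(76351823/264600) = 16581600/76351823.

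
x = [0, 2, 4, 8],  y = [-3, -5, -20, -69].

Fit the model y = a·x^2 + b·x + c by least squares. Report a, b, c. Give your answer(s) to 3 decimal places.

a = -1.057, b = 0.114, c = -2.455

Entries of AᵀA: Σx^2·x^2 = 4368, Σx^2·x = 584, Σx^2 = 84, Σx·x = 84, Σx = 14, Σ1 = 4.
Right-hand side: Σx^2·y = -4756, Σx·y = -642, Σy = -97.
Inverting the 3×3 Gram matrix, [a, b, c]ᵀ = [-93/88, 5/44, -27/11]ᵀ.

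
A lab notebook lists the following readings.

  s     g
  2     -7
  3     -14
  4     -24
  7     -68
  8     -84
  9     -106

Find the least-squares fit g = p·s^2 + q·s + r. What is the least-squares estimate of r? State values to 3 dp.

r = 2.493

From the data, Σs^2·s^2 = 13411, Σs^2·s = 1683, Σs^2 = 223, Σs·s = 223, Σs = 33, Σ1 = 6.
For Mᵀg: Σs^2·g = -17832, Σs·g = -2254, Σg = -303.
Normal equations: [[13411, 1683, 223]; [1683, 223, 33]; [223, 33, 6]]·[p, q, r]ᵀ = [-17832, -2254, -303]ᵀ.
Solving the 3×3 system (Gaussian elimination) gives p = -81/76, q = -15347/6308, r = 7863/3154.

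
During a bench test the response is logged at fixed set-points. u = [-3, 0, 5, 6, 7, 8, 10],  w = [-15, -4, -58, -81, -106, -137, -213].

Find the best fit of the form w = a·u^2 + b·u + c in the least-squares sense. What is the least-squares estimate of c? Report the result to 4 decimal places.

c = -2.2228

Sums needed: Σu^2·u^2 = 18499, Σu^2·u = 2169, Σu^2 = 283, Σu·u = 283, Σu = 33, Σ1 = 7.
Moment sums: Σu^2·w = -39763, Σu·w = -4699, Σw = -614.
Row-reducing yields a = -347659/177072, b = -76561/59024, c = -14057/6324.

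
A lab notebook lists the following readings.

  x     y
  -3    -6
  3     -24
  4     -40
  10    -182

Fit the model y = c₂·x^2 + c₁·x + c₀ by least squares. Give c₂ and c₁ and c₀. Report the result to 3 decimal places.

c₂ = -1.476, c₁ = -3.220, c₀ = -2.279

Compute the Gram sums: Σx^2·x^2 = 10418, Σx^2·x = 1064, Σx^2 = 134, Σx·x = 134, Σx = 14, Σ1 = 4.
For Aᵀy: Σx^2·y = -19110, Σx·y = -2034, Σy = -252.
Normal equations: [[10418, 1064, 134]; [1064, 134, 14]; [134, 14, 4]]·[c₂, c₁, c₀]ᵀ = [-19110, -2034, -252]ᵀ.
Solving the 3×3 system (Gaussian elimination) gives c₂ = -31/21, c₁ = -821/255, c₀ = -1356/595.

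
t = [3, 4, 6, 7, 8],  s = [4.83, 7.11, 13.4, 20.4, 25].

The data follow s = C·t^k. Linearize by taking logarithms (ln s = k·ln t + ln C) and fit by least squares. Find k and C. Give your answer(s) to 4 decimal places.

k = 1.6964, C = 0.7093

With ln sᵢ as the transformed response and ln tᵢ as the regressor:
Σln t = 8.3020, Σ(ln t)² = 14.4498, Σln s = 12.3660, Σln t·ln s = 21.6609.
Equations: 14.4498·k + 8.3020·ln C = 21.6609;  8.3020·k + 5·ln C = 12.3660.
Slope k = (n·Σln t·ln s − Σln t·Σln s)/(n·Σ(ln t)² − (Σln t)²) = (5·21.6609 − 8.3020·12.3660)/3.3255 = 1.69640; ln C = (Σln s − k·Σln t)/n = -0.34351, so C = exp(-0.34351) = 0.70928.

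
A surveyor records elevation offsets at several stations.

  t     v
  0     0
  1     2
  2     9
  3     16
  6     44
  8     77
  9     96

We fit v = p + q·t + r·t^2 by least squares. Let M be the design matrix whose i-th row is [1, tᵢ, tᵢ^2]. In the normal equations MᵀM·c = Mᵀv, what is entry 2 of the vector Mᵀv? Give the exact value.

1812

Entry 2 ↔ basis t, so (Mᵀv)_{2} = Σᵢ (t)·vᵢ = (0)·(0) + (1)·(2) + (2)·(9) + (3)·(16) + (6)·(44) + (8)·(77) + (9)·(96) = 1812.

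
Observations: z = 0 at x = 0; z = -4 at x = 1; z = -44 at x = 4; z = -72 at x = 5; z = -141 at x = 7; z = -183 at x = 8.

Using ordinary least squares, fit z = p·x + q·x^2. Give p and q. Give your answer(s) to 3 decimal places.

Normal-equation sums: Σx·x = 155, Σx·x^2 = 1045, Σx^2·x^2 = 7379.
Moment sums: Σx·z = -2991, Σx^2·z = -21129.
MᵀM·[p, q]ᵀ = Mᵀz becomes [[155, 1045]; [1045, 7379]]·[p, q]ᵀ = [-2991, -21129]ᵀ.
Determinant 155·7379 − 1045² = 51720.
p = ((-2991)·7379 − 1045·(-21129))/51720 = 384/2155; q = (155·(-21129) − 1045·(-2991))/51720 = -1245/431.

p = 0.178, q = -2.889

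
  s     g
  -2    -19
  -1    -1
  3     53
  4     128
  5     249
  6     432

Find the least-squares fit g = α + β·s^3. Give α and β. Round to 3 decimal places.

From the data, Σ1 = 6, Σs^3 = 423, Σs^3·s^3 = 67171.
And Σg = 842, Σs^3·g = 134213.
AᵀA·[α, β]ᵀ = Aᵀg becomes [[6, 423]; [423, 67171]]·[α, β]ᵀ = [842, 134213]ᵀ.
Δ = 6·67171 − 423² = 224097.
α = (842·67171 − 423·134213)/224097 = -214117/224097; β = (6·134213 − 423·842)/224097 = 149704/74699.

α = -0.955, β = 2.004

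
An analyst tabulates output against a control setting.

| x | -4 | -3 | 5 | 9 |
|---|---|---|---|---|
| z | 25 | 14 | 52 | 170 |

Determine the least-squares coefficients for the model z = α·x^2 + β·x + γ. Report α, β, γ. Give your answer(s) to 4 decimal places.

Forming AᵀA = [[7523, 763, 131]; [763, 131, 7]; [131, 7, 4]] and Aᵀz = [15596, 1648, 261]ᵀ gives AᵀA·[α, β, γ]ᵀ = Aᵀz.
Solving the 3×3 system (Gaussian elimination) gives α = 447/220, β = 989/1100, γ = -788/275.

α = 2.0318, β = 0.8991, γ = -2.8655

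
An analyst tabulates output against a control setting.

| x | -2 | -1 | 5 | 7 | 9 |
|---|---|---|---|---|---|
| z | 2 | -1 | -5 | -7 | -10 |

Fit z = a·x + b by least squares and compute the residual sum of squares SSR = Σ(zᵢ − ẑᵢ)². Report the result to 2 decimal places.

SSR = 3.05

AᵀA·[a, b]ᵀ = Aᵀz reads: 160·a + 18·b = -167;  18·a + 5·b = -21.
det = 160·5 − 18² = 476.
a = ((-167)·5 − 18·(-21))/476 = -457/476; b = (160·(-21) − 18·(-167))/476 = -177/238.
Residuals: 14/17, -579/476, 37/68, 13/28, -293/476; SSR = 1451/476.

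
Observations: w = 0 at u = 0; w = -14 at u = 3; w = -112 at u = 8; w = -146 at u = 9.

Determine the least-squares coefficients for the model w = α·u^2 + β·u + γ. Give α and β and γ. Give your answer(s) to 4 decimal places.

With design matrix A, AᵀA = [[10738, 1268, 154]; [1268, 154, 20]; [154, 20, 4]] and Aᵀw = [-19120, -2252, -272]ᵀ.
Row-reducing yields α = -3796/1947, β = 2846/1947, γ = -160/649.

α = -1.9497, β = 1.4617, γ = -0.2465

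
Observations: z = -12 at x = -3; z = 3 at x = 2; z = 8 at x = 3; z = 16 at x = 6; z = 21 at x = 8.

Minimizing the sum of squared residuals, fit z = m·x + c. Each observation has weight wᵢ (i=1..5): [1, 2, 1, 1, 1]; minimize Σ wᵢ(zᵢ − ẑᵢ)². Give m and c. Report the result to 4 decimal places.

The normal system MᵀWM·[m, c]ᵀ = MᵀWz is [[126, 18]; [18, 6]]·[m, c]ᵀ = [336, 39]ᵀ.
Δ = 126·6 − 18² = 432.
m = (336·6 − 18·39)/432 = 73/24; c = (126·39 − 18·336)/432 = -21/8.

m = 3.0417, c = -2.6250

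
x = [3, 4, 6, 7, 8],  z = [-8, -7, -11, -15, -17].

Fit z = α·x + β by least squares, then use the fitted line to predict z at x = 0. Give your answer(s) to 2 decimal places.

ẑ = -0.47

The normal equations are: 174·α + 28·β = -359;  28·α + 5·β = -58.
(Σx·x = 174, Σx = 28, Σ1 = 5, Σx·z = -359, Σz = -58.)
Δ = 174·5 − 28² = 86.
α = ((-359)·5 − 28·(-58))/86 = -171/86; β = (174·(-58) − 28·(-359))/86 = -20/43.
At x = 0: ẑ = (-171/86)·(0) + (-20/43)·(1) = -20/43.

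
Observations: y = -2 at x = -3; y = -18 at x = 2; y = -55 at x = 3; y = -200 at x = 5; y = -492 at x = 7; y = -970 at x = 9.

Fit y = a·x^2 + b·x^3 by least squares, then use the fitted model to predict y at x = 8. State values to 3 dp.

ŷ = -703.803

Forming AᵀA = [[9765, 79013]; [79013, 666237]] and Aᵀy = [-108263, -902461]ᵀ gives AᵀA·[a, b]ᵀ = Aᵀy.
Determinant 9765·666237 − 79013² = 262750136.
a = ((-108263)·666237 − 79013·(-902461))/262750136 = -37393879/11943188; b = (9765·(-902461) − 79013·(-108263))/262750136 = -129173623/131375068.
At x = 8: ŷ = (-37393879/11943188)·(64) + (-129173623/131375068)·(512) = -23115546448/32843767.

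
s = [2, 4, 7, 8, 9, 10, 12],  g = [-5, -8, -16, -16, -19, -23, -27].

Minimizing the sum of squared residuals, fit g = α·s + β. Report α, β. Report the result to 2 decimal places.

Normal-equation sums: Σs·s = 458, Σs = 52, Σ1 = 7.
And Σs·g = -1007, Σg = -114.
Normal equations: [[458, 52]; [52, 7]]·[α, β]ᵀ = [-1007, -114]ᵀ.
Eliminating β: 7·(row 1) − 52·(row 2) gives 502·α = 7·(-1007) − 52·(-114) = -1121, so α = -1121/502.
Then β = ((-114) − 52·(-1121/502))/7 = 76/251.

α = -2.23, β = 0.30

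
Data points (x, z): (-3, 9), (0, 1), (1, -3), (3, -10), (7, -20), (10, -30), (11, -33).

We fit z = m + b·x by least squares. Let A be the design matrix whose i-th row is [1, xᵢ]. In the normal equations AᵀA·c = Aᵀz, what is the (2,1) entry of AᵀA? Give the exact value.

29

Row 2 ↔ basis x, column 1 ↔ basis 1, so (AᵀA)_{2,1} = Σᵢ x = (-3)·(1) + (0)·(1) + (1)·(1) + (3)·(1) + (7)·(1) + (10)·(1) + (11)·(1) = 29.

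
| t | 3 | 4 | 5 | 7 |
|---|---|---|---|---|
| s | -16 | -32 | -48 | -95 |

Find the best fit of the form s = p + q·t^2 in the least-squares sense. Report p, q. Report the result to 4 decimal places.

p = 0.6179, q = -1.9543

Entries of AᵀA: Σ1 = 4, Σt^2 = 99, Σt^2·t^2 = 3363.
Moment sums: Σs = -191, Σt^2·s = -6511.
Normal equations: [[4, 99]; [99, 3363]]·[p, q]ᵀ = [-191, -6511]ᵀ.
Δ = 4·3363 − 99² = 3651.
p = ((-191)·3363 − 99·(-6511))/3651 = 752/1217; q = (4·(-6511) − 99·(-191))/3651 = -7135/3651.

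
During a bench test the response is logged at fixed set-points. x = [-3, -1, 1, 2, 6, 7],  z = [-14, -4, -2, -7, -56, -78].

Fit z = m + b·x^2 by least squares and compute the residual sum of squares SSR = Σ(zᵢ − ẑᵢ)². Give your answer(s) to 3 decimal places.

SSR = 4.995

Compute the Gram sums: Σ1 = 6, Σx^2 = 100, Σx^2·x^2 = 3796.
Right-hand side: Σz = -161, Σx^2·z = -5998.
Eliminating b: 3796·(row 1) − 100·(row 2) gives 12776·m = 3796·(-161) − 100·(-5998) = -11356, so m = -2839/3194.
Then b = ((-5998) − 100·(-2839/3194))/3796 = -2486/1597.
Residuals: 2871/3194, -4965/3194, 1423/3194, 369/3194, 2967/3194, -2665/3194; SSR = 15955/3194.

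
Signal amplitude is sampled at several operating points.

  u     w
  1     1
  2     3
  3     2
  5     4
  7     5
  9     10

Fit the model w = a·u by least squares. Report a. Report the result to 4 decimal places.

a = 0.9349

With design matrix X, XᵀX = [[169]] and Xᵀw = [158]ᵀ.
a = 158/169 = 0.934911.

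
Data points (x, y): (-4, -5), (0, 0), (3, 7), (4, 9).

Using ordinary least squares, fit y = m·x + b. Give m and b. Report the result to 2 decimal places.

m = 1.77, b = 1.42

From the data, Σx·x = 41, Σx = 3, Σ1 = 4.
For Aᵀy: Σx·y = 77, Σy = 11.
AᵀA·[m, b]ᵀ = Aᵀy becomes [[41, 3]; [3, 4]]·[m, b]ᵀ = [77, 11]ᵀ.
det = 41·4 − 3² = 155.
m = (77·4 − 3·11)/155 = 55/31; b = (41·11 − 3·77)/155 = 44/31.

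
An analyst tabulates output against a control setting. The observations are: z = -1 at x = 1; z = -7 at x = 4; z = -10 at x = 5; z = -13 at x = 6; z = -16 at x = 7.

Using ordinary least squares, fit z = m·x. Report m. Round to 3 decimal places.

From the data, Σx·x = 127.
And Σx·z = -269.
Normal equations: [[127]]·[m]ᵀ = [-269]ᵀ.
Hence m = -269 / 127 ≈ -2.11811.

m = -2.118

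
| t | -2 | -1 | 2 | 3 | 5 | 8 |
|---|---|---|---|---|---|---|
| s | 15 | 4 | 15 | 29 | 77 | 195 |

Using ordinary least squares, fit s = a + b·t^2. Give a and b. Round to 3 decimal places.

From the data, Σ1 = 6, Σt^2 = 107, Σt^2·t^2 = 4835.
Moment sums: Σs = 335, Σt^2·s = 14790.
So AᵀA·[a, b]ᵀ = Aᵀs: [[6, 107]; [107, 4835]]·[a, b]ᵀ = [335, 14790]ᵀ.
det = 6·4835 − 107² = 17561.
a = (335·4835 − 107·14790)/17561 = 37195/17561; b = (6·14790 − 107·335)/17561 = 52895/17561.

a = 2.118, b = 3.012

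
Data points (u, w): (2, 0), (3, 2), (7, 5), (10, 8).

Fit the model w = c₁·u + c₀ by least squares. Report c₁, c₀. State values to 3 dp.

Entries of MᵀM: Σu·u = 162, Σu = 22, Σ1 = 4.
Right-hand side: Σu·w = 121, Σw = 15.
MᵀM·[c₁, c₀]ᵀ = Mᵀw becomes [[162, 22]; [22, 4]]·[c₁, c₀]ᵀ = [121, 15]ᵀ.
Eliminating c₀: 4·(row 1) − 22·(row 2) gives 164·c₁ = 4·121 − 22·15 = 154, so c₁ = 77/82.
Then c₀ = (15 − 22·(77/82))/4 = -58/41.

c₁ = 0.939, c₀ = -1.415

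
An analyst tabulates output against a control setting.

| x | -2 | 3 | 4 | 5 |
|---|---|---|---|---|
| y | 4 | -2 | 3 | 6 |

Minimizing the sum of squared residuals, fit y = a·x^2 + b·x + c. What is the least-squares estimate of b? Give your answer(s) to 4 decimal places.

Entries of AᵀA: Σx^2·x^2 = 978, Σx^2·x = 208, Σx^2 = 54, Σx·x = 54, Σx = 10, Σ1 = 4.
Right-hand side: Σx^2·y = 196, Σx·y = 28, Σy = 11.
Normal equations: [[978, 208, 54]; [208, 54, 10]; [54, 10, 4]]·[a, b, c]ᵀ = [196, 28, 11]ᵀ.
Solving the 3×3 system (Gaussian elimination) gives a = 1341/1892, b = -3343/1892, c = -413/172.

b = -1.7669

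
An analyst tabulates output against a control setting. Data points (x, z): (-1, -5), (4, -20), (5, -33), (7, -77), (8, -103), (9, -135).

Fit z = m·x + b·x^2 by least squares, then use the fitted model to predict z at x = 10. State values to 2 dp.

Setting ∂/∂m … = 0 gives: 236·m + 1772·b = -2818;  1772·m + 13940·b = -22450.
Eliminating b: 13940·(row 1) − 1772·(row 2) gives 149856·m = 13940·(-2818) − 1772·(-22450) = 498480, so m = 10385/3122.
Then b = ((-22450) − 1772·(10385/3122))/13940 = -3174/1561.
At x = 10: ẑ = (10385/3122)·(10) + (-3174/1561)·(100) = -37925/223.

ẑ = -170.07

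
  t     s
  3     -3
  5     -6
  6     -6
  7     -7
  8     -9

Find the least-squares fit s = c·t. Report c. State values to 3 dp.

c = -1.071

The normal equations are: 183·c = -196.
(Σt·t = 183, Σt·s = -196.)
Hence c = -196 / 183 ≈ -1.07104.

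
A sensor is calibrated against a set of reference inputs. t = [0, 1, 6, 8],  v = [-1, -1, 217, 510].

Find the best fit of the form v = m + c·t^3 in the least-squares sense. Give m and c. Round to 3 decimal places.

m = -0.916, c = 1.000

From the data, Σ1 = 4, Σt^3 = 729, Σt^3·t^3 = 308801.
And Σv = 725, Σt^3·v = 307991.
Eliminating c: 308801·(row 1) − 729·(row 2) gives 703763·m = 308801·725 − 729·307991 = -644714, so m = -644714/703763.
Then c = (307991 − 729·(-644714/703763))/308801 = 703439/703763.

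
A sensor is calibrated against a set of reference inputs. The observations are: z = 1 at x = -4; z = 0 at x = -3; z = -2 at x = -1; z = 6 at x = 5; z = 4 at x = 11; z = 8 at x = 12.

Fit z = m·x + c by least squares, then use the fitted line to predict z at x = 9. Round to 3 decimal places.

ẑ = 5.364

From the data, Σx·x = 316, Σx = 20, Σ1 = 6.
And Σx·z = 168, Σz = 17.
Normal equations: [[316, 20]; [20, 6]]·[m, c]ᵀ = [168, 17]ᵀ.
Eliminating c: 6·(row 1) − 20·(row 2) gives 1496·m = 6·168 − 20·17 = 668, so m = 167/374.
Then c = (17 − 20·(167/374))/6 = 503/374.
At x = 9: ẑ = (167/374)·(9) + (503/374)·(1) = 59/11.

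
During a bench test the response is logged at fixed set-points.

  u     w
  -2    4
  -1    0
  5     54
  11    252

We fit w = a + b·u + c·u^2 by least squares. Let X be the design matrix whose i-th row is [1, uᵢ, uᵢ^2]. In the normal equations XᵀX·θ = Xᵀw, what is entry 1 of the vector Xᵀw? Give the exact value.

Entry 1 ↔ basis 1, so (Xᵀw)_{1} = Σᵢ wᵢ = (1)·(4) + (1)·(0) + (1)·(54) + (1)·(252) = 310.

310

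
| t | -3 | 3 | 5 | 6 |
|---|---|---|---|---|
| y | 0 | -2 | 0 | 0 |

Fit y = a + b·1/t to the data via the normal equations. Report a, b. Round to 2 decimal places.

a = -0.33, b = -1.89

Setting ∂/∂a … = 0 gives: 4·a + (11/30)·b = -2;  (11/30)·a + (29/100)·b = -2/3.
(Σ1 = 4, Σ1/t = 11/30, Σ1/t·1/t = 29/100, Σy = -2, Σ1/t·y = -2/3.)
det = 4·(29/100) − (11/30)² = 923/900.
a = ((-2)·(29/100) − (11/30)·(-2/3))/(923/900) = -302/923; b = (4·(-2/3) − (11/30)·(-2))/(923/900) = -1740/923.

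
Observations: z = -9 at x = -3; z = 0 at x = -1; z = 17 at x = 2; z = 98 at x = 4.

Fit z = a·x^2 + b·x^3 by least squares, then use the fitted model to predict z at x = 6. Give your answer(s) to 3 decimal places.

MᵀM·[a, b]ᵀ = Mᵀz reads: 354·a + 812·b = 1555;  812·a + 4890·b = 6651.
(Σx^2·x^2 = 354, Σx^2·x^3 = 812, Σx^3·x^3 = 4890, Σx^2·z = 1555, Σx^3·z = 6651.)
Eliminating b: 4890·(row 1) − 812·(row 2) gives 1071716·a = 4890·1555 − 812·6651 = 2203338, so a = 1101669/535858.
Then b = (6651 − 812·(1101669/535858))/4890 = 545897/535858.
At x = 6: ẑ = (1101669/535858)·(36) + (545897/535858)·(216) = 78786918/267929.

ẑ = 294.059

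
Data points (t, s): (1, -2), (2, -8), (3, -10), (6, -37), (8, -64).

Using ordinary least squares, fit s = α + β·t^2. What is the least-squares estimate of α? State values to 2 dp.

α = -2.17

The normal system XᵀX·[α, β]ᵀ = Xᵀs is [[5, 114]; [114, 5490]]·[α, β]ᵀ = [-121, -5552]ᵀ.
Eliminating β: 5490·(row 1) − 114·(row 2) gives 14454·α = 5490·(-121) − 114·(-5552) = -31362, so α = -5227/2409.
Then β = ((-5552) − 114·(-5227/2409))/5490 = -6983/7227.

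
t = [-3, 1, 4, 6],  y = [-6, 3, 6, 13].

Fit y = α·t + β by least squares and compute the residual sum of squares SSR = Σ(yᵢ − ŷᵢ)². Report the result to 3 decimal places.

SSR = 5.978

The normal system AᵀA·[α, β]ᵀ = Aᵀy is [[62, 8]; [8, 4]]·[α, β]ᵀ = [123, 16]ᵀ.
Determinant 62·4 − 8² = 184.
α = (123·4 − 8·16)/184 = 91/46; β = (62·16 − 8·123)/184 = 1/23.
Residuals: -5/46, 45/46, -45/23, 25/23; SSR = 275/46.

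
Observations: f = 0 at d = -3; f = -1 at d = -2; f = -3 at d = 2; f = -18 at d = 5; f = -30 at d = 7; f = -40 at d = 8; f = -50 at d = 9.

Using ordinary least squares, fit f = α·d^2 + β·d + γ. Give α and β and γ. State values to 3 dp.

α = -0.507, β = -0.994, γ = 0.485

Compute the Gram sums: Σd^2·d^2 = 13796, Σd^2·d = 1682, Σd^2 = 236, Σd·d = 236, Σd = 26, Σ1 = 7.
For Mᵀf: Σd^2·f = -8546, Σd·f = -1074, Σf = -142.
MᵀM·[α, β, γ]ᵀ = Mᵀf becomes [[13796, 1682, 236]; [1682, 236, 26]; [236, 26, 7]]·[α, β, γ]ᵀ = [-8546, -1074, -142]ᵀ.
Row-reducing yields α = -20957/41367, β = -41101/41367, γ = 6684/13789.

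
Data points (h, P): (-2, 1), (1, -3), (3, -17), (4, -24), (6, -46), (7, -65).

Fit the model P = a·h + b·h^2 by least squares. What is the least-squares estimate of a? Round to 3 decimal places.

Compute the Gram sums: Σh·h = 115, Σh·h^2 = 643, Σh^2·h^2 = 4051.
And Σh·P = -883, Σh^2·P = -5377.
So XᵀX·[a, b]ᵀ = XᵀP: [[115, 643]; [643, 4051]]·[a, b]ᵀ = [-883, -5377]ᵀ.
Eliminating b: 4051·(row 1) − 643·(row 2) gives 52416·a = 4051·(-883) − 643·(-5377) = -119622, so a = -19937/8736.
Then b = ((-5377) − 643·(-19937/8736))/4051 = -8431/8736.

a = -2.282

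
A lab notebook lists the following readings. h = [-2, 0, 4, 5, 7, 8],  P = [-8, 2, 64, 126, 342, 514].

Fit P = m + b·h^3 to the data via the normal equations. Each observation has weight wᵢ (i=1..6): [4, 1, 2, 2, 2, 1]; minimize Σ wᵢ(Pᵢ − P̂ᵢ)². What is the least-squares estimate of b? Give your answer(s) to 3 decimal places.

b = 1.000

Sums needed: Σwᵢ·1 = 12, Σwᵢ·h^3 = 1544, Σwᵢ·h^3·h^3 = 537140.
And Σwᵢ·P = 1548, Σwᵢ·h^3·P = 537728.
Normal equations: [[12, 1544]; [1544, 537140]]·[m, b]ᵀ = [1548, 537728]ᵀ.
Determinant 12·537140 − 1544² = 4061744.
m = (1548·537140 − 1544·537728)/4061744 = 77543/253859; b = (12·537728 − 1544·1548)/4061744 = 253914/253859.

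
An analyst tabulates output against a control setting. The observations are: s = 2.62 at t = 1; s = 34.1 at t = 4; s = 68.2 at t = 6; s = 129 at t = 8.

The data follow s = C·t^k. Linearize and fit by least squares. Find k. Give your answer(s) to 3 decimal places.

k = 1.855

Taking logs, ln s = k·ln t + ln C, so regress ln s on ln t.
Σln t = 5.2575, Σ(ln t)² = 9.4563, Σln s = 13.5747, Σln t·ln s = 22.5639.
Equations: 9.4563·k + 5.2575·ln C = 22.5639;  5.2575·k + 4·ln C = 13.5747.
Slope k = (n·Σln t·ln s − Σln t·Σln s)/(n·Σ(ln t)² − (Σln t)²) = (4·22.5639 − 5.2575·13.5747)/10.1839 = 1.85456; ln C = (Σln s − k·Σln t)/n = 0.95609.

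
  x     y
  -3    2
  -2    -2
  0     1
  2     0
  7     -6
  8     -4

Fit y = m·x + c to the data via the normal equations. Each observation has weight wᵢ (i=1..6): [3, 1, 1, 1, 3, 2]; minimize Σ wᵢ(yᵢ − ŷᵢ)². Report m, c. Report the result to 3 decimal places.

Entries of MᵀWM: Σwᵢ·x·x = 310, Σwᵢ·x = 28, Σwᵢ·1 = 11.
Moment sums: Σwᵢ·x·y = -204, Σwᵢ·y = -21.
So MᵀWM·[m, c]ᵀ = MᵀWy: [[310, 28]; [28, 11]]·[m, c]ᵀ = [-204, -21]ᵀ.
det = 310·11 − 28² = 2626.
m = ((-204)·11 − 28·(-21))/2626 = -828/1313; c = (310·(-21) − 28·(-204))/2626 = -399/1313.

m = -0.631, c = -0.304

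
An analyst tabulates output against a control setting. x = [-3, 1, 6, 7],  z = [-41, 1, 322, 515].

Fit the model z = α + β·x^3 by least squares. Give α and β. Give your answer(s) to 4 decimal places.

α = -0.7464, β = 1.5009

The normal system MᵀM·[α, β]ᵀ = Mᵀz is [[4, 533]; [533, 165035]]·[α, β]ᵀ = [797, 247305]ᵀ.
Eliminating β: 165035·(row 1) − 533·(row 2) gives 376051·α = 165035·797 − 533·247305 = -280670, so α = -21590/28927.
Then β = (247305 − 533·(-21590/28927))/165035 = 564419/376051.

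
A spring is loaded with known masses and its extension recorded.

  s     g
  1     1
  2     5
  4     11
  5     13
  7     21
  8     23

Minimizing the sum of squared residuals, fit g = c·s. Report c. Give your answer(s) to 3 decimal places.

Normal-equation sums: Σs·s = 159.
Right-hand side: Σs·g = 451.
Hence c = 451 / 159 ≈ 2.83648.

c = 2.836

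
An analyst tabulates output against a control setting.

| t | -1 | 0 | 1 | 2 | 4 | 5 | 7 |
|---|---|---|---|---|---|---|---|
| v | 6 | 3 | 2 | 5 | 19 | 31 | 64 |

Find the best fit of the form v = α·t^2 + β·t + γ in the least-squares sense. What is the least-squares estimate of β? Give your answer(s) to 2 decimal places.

Setting ∂/∂α … = 0 gives: 3300·α + 540·β + 96·γ = 4243;  540·α + 96·β + 18·γ = 685;  96·α + 18·β + 7·γ = 130.
(Σt^2·t^2 = 3300, Σt^2·t = 540, Σt^2 = 96, Σt·t = 96, Σt = 18, Σ1 = 7, Σt^2·v = 4243, Σt·v = 685, Σv = 130.)
Row-reducing yields α = 2843/1848, β = -3727/1848, γ = 117/44.

β = -2.02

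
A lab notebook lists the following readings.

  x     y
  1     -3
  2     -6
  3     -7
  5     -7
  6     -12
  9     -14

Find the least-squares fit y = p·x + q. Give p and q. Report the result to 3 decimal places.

The normal system MᵀM·[p, q]ᵀ = Mᵀy is [[156, 26]; [26, 6]]·[p, q]ᵀ = [-269, -49]ᵀ.
Δ = 156·6 − 26² = 260.
p = ((-269)·6 − 26·(-49))/260 = -17/13; q = (156·(-49) − 26·(-269))/260 = -5/2.

p = -1.308, q = -2.500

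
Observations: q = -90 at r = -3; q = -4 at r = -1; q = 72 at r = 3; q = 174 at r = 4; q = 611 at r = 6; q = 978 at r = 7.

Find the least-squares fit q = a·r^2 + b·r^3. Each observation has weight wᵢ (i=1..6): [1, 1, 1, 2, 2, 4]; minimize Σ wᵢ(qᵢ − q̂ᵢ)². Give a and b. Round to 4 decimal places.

a = -1.0628, b = 3.0033

Forming AᵀWA = [[12871, 84827]; [84827, 573559]] and AᵀWq = [241082, 1632418]ᵀ gives AᵀWA·[a, b]ᵀ = AᵀWq.
Δ = 12871·573559 − 84827² = 186657960.
a = (241082·573559 − 84827·1632418)/186657960 = -8265452/7777415; b = (12871·1632418 − 84827·241082)/186657960 = 23357886/7777415.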